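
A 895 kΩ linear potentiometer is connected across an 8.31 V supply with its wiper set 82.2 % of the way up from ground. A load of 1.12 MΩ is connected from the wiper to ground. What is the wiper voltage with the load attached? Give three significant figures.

The wiper splits the pot into (1−α)R = 159.3 kΩ above and αR = 735.7 kΩ below.
Lower section ‖ load = 444.0 kΩ.
V_wiper = 8.31 × 444.0/(159.3 + 444.0) = 6.12 V.

V ≈ 6.12 V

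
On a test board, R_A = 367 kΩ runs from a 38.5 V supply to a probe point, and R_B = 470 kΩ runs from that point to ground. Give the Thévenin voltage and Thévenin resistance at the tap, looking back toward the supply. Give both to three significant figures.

V_th = 21.6 V, R_th = 206 kΩ

V_th is the open-circuit tap voltage: 38.5 × 470/(367 + 470) = 21.6 V.
With the supply zeroed, R_A and R_B appear in parallel from the tap: R_th = R_A‖R_B = (367 × 470)/837.0 = 206 kΩ.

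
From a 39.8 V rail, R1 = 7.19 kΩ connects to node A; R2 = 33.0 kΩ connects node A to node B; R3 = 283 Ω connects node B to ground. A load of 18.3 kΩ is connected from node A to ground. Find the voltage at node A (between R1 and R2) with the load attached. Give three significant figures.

V ≈ 24.7 V

Below node A the series string R2+R3 = 33280 Ω sits in parallel with the 18300 Ω load: 11810 Ω.
V_A = 39.8 × 11810/(7190 + 11810) = 24.7 V.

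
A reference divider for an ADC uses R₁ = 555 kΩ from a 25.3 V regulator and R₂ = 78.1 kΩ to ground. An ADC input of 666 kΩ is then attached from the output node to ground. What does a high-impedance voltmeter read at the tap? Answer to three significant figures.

V_out ≈ 2.83 V

The load sits in parallel with R₂: R₂‖R_L = (78.1 × 666) / (78.1 + 666) = 69.90 kΩ.
V_out = 25.3 × 69.90 / (555 + 69.90) = 25.3 × 69.90/624.9 = 2.83 V.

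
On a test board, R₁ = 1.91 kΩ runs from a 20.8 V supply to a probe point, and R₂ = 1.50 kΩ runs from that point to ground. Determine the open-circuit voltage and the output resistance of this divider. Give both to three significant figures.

V_th = 9.15 V, R_th = 840 Ω

V_th is the open-circuit tap voltage: 20.8 × 1.50/(1.91 + 1.50) = 9.15 V.
With the supply zeroed, R₁ and R₂ appear in parallel from the tap: R_th = R₁‖R₂ = (1.91 × 1.50)/3.410 = 840 Ω.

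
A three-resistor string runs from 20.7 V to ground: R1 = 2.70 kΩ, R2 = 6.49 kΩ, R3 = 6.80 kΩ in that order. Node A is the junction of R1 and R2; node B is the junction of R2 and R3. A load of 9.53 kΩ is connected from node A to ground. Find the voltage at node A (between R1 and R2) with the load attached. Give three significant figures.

V ≈ 13.9 V

Below node A the series string R2+R3 = 13.29 kΩ sits in parallel with the 9.53 kΩ load: 5.550 kΩ.
V_A = 20.7 × 5.550/(2.70 + 5.550) = 13.9 V.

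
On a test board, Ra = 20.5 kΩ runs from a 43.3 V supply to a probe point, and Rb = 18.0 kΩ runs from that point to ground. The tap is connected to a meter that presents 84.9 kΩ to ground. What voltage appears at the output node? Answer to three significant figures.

The load sits in parallel with Rb: Rb‖R_L = (18.0 × 84.9) / (18.0 + 84.9) = 14.85 kΩ.
V_out = 43.3 × 14.85 / (20.5 + 14.85) = 43.3 × 14.85/35.35 = 18.2 V.

V_out ≈ 18.2 V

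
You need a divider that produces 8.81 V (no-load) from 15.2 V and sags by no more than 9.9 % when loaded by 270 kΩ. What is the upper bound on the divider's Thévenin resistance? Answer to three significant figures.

Loading drop = R_th/(R_th + R_L) ≤ 0.0990, so R_th ≤ R_L · ε/(1−ε) = 270 kΩ × 0.0990/0.9010 = 29.7 kΩ.

R_th ≤ 29.7 kΩ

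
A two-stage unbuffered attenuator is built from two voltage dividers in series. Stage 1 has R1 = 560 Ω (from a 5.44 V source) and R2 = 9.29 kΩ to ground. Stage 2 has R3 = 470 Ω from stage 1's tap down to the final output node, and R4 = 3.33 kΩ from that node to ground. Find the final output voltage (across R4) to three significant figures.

Stage 2 presents R3+R4 = 3800 Ω as a load on stage 1's tap.
Stage 1's lower leg becomes R2‖(R3+R4) = 2697 Ω, so V_mid = 5.44 × 2697/3257 = 4.505 V.
Stage 2 is itself unloaded: V_out = V_mid × R4/(R3+R4) = 4.505 × 3330/3800 = 3.95 V.

V_out ≈ 3.95 V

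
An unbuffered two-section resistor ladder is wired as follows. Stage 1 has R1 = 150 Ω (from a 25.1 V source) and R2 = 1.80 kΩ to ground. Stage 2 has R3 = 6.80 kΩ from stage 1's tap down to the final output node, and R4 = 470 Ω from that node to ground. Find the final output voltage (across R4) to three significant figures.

Stage 2 presents R3+R4 = 7270 Ω as a load on stage 1's tap.
Stage 1's lower leg becomes R2‖(R3+R4) = 1443 Ω, so V_mid = 25.1 × 1443/1593 = 22.74 V.
Stage 2 is itself unloaded: V_out = V_mid × R4/(R3+R4) = 22.74 × 470/7270 = 1.47 V.

V_out ≈ 1.47 V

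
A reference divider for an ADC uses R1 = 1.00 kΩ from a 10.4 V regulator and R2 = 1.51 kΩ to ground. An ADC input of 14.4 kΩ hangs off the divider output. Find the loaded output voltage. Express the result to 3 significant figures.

V_out ≈ 6.01 V

The load sits in parallel with R2: R2‖R_L = (1.51 × 14.4) / (1.51 + 14.4) = 1.367 kΩ.
V_out = 10.4 × 1.367 / (1.00 + 1.367) = 10.4 × 1.367/2.367 = 6.01 V.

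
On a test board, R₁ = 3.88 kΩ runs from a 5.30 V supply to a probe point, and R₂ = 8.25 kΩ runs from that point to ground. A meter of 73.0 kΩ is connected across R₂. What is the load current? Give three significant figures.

R₂‖R_L = 7.412 kΩ; V_out = 5.30 × 7.412/11.29 = 3.479 V.
I_L = V_out / R_L = 3.479 / 73.0 kΩ = 0.0477 mA.

I_L ≈ 0.0477 mA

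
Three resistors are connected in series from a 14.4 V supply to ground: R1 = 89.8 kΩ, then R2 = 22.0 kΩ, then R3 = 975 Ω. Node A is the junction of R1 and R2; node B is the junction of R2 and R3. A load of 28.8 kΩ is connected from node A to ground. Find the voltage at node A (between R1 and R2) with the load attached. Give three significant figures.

Below node A the series string R2+R3 = 22980 Ω sits in parallel with the 28800 Ω load: 12780 Ω.
V_A = 14.4 × 12780/(89800 + 12780) = 1.79 V.

V ≈ 1.79 V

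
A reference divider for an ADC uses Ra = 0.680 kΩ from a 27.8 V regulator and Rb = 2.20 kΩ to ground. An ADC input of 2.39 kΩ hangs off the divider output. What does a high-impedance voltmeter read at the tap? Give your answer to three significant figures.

V_out ≈ 17.4 V

The load sits in parallel with Rb: Rb‖R_L = (2200 × 2390) / (2200 + 2390) = 1146 Ω.
V_out = 27.8 × 1146 / (680 + 1146) = 27.8 × 1146/1826 = 17.4 V.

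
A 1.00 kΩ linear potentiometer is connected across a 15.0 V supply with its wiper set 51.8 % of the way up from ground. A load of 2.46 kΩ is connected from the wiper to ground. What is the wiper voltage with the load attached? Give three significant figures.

V ≈ 7.05 V

The wiper splits the pot into (1−α)R = 482.0 Ω above and αR = 518.0 Ω below.
Lower section ‖ load = 427.9 Ω.
V_wiper = 15.0 × 427.9/(482.0 + 427.9) = 7.05 V.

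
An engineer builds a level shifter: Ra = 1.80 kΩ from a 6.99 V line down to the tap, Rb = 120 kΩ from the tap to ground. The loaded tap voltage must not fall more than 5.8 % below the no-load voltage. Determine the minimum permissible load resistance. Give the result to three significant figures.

R_L(min) ≈ 28.8 kΩ

Output resistance R_th = Ra‖Rb = (1.80 × 120)/121.8 = 1.773 kΩ.
The fractional drop is R_th/(R_th + R_L); requiring this ≤ 0.0580 gives R_L ≥ R_th(1/0.0580 − 1) = 1.773 × 16.24 = 28.8 kΩ.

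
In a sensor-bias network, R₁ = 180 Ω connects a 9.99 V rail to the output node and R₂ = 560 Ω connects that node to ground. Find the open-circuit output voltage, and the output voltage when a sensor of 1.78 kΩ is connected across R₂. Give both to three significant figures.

Unloaded: 7.56 V; loaded: 7.02 V

Open-circuit: V = 9.99 × 560/(180 + 560) = 7.56 V.
With the load, R₂ becomes R₂‖R_L = 426.0 Ω, so V = 9.99 × 426.0/606.0 = 7.02 V.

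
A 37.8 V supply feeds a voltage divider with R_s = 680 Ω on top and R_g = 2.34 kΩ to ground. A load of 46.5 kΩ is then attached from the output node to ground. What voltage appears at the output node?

The load sits in parallel with R_g: R_g‖R_L = (2340 × 46500) / (2340 + 46500) = 2228 Ω.
V_out = 37.8 × 2228 / (680 + 2228) = 37.8 × 2228/2908 = 29.0 V.

V_out ≈ 29.0 V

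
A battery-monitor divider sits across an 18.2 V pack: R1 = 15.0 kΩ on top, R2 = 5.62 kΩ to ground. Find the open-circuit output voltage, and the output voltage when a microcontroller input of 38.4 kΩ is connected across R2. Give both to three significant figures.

Unloaded: 4.96 V; loaded: 4.48 V

Open-circuit: V = 18.2 × 5.62/(15.0 + 5.62) = 4.96 V.
With the load, R2 becomes R2‖R_L = 4.902 kΩ, so V = 18.2 × 4.902/19.90 = 4.48 V.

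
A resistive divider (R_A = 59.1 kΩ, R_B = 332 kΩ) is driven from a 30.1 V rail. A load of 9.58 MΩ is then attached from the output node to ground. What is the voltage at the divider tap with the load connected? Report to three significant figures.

V_out ≈ 25.4 V

The load sits in parallel with R_B: R_B‖R_L = (332 × 9580) / (332 + 9580) = 320.9 kΩ.
V_out = 30.1 × 320.9 / (59.1 + 320.9) = 30.1 × 320.9/380.0 = 25.4 V.
(Unloaded it would have been 25.6 V.)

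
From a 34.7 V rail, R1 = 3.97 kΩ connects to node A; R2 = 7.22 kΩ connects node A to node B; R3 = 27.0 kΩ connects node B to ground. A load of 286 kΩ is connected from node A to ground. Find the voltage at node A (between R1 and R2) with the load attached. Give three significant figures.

V ≈ 30.7 V

Below node A the series string R2+R3 = 34.22 kΩ sits in parallel with the 286 kΩ load: 30.56 kΩ.
V_A = 34.7 × 30.56/(3.97 + 30.56) = 30.7 V.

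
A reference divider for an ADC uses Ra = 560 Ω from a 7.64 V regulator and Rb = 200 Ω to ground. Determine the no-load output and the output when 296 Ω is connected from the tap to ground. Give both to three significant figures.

Unloaded: 2.01 V; loaded: 1.34 V

Open-circuit: V = 7.64 × 200/(560 + 200) = 2.01 V.
With the load, Rb becomes Rb‖R_L = 119.4 Ω, so V = 7.64 × 119.4/679.4 = 1.34 V.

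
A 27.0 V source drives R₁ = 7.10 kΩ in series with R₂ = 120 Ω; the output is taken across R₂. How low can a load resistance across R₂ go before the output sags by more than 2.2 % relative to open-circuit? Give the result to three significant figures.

R_L(min) ≈ 5.25 kΩ

Output resistance R_th = R₁‖R₂ = (7100 × 120)/7220 = 118.0 Ω.
The fractional drop is R_th/(R_th + R_L); requiring this ≤ 0.0220 gives R_L ≥ R_th(1/0.0220 − 1) = 118.0 × 44.45 = 5.25 kΩ.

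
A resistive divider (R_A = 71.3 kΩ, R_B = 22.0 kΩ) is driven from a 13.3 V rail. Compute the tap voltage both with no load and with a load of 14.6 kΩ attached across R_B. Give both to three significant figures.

Unloaded: 3.14 V; loaded: 1.46 V

Open-circuit: V = 13.3 × 22.0/(71.3 + 22.0) = 3.14 V.
With the load, R_B becomes R_B‖R_L = 8.776 kΩ, so V = 13.3 × 8.776/80.08 = 1.46 V.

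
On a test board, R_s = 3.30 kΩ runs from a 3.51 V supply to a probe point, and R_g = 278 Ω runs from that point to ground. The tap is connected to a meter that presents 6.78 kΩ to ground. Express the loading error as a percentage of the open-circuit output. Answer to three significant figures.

The divider's output (Thévenin) resistance is R_s‖R_g = 256.4 Ω.
Fractional drop under load = R_th/(R_th + R_L) = 256.4 / (256.4 + 6780) = 0.03644.
So the output falls by 3.64 %.

3.64 %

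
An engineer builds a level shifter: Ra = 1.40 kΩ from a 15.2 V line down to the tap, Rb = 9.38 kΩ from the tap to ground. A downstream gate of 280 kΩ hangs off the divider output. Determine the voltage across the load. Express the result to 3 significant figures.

The load sits in parallel with Rb: Rb‖R_L = (9.38 × 280) / (9.38 + 280) = 9.076 kΩ.
V_out = 15.2 × 9.076 / (1.40 + 9.076) = 15.2 × 9.076/10.48 = 13.2 V.

V_out ≈ 13.2 V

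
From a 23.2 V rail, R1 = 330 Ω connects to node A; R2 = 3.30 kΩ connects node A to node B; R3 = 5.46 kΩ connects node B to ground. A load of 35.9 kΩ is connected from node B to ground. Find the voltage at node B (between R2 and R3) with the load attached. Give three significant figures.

V ≈ 13.1 V

At node B, R3 is in parallel with the load: R3‖R_L = 4739 Ω.
Below node A the resistance is R2 + (R3‖R_L) = 8039 Ω, so V_A = 23.2 × 8039/8369 = 22.29 V.
Then V_B = V_A × (R3‖R_L)/(R2 + R3‖R_L) = 22.29 × 4739/8039 = 13.1 V.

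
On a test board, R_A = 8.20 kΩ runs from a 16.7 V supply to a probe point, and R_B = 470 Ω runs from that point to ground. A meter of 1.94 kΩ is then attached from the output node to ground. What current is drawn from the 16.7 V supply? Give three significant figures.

R_B‖R_L = 378.3 Ω, so the source sees R_A + R_B‖R_L = 8578 Ω.
I = 16.7 V / 8578 Ω = 1.95 mA.

I ≈ 1.95 mA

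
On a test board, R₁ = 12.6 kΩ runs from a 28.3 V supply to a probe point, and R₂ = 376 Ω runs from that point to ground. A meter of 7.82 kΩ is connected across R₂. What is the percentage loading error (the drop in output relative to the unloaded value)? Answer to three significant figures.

The divider's output (Thévenin) resistance is R₁‖R₂ = 365.1 Ω.
Fractional drop under load = R_th/(R_th + R_L) = 365.1 / (365.1 + 7820) = 0.04461.
So the output falls by 4.46 %.

4.46 %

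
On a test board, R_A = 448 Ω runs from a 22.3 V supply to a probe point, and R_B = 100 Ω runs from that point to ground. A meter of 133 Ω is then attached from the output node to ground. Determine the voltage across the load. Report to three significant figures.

V_out ≈ 2.52 V

The load sits in parallel with R_B: R_B‖R_L = (100 × 133) / (100 + 133) = 57.08 Ω.
V_out = 22.3 × 57.08 / (448 + 57.08) = 22.3 × 57.08/505.1 = 2.52 V.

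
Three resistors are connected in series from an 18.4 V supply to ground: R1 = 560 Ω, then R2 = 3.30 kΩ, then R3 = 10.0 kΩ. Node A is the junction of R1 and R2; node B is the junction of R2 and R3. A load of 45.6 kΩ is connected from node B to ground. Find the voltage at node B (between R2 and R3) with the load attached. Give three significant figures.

At node B, R3 is in parallel with the load: R3‖R_L = 8201 Ω.
Below node A the resistance is R2 + (R3‖R_L) = 11500 Ω, so V_A = 18.4 × 11500/12060 = 17.55 V.
Then V_B = V_A × (R3‖R_L)/(R2 + R3‖R_L) = 17.55 × 8201/11500 = 12.5 V.

V ≈ 12.5 V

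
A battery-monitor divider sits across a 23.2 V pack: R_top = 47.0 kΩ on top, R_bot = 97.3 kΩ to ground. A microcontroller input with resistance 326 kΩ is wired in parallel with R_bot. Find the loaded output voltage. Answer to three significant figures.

V_out ≈ 14.3 V

The load sits in parallel with R_bot: R_bot‖R_L = (97.3 × 326) / (97.3 + 326) = 74.93 kΩ.
V_out = 23.2 × 74.93 / (47.0 + 74.93) = 23.2 × 74.93/121.9 = 14.3 V.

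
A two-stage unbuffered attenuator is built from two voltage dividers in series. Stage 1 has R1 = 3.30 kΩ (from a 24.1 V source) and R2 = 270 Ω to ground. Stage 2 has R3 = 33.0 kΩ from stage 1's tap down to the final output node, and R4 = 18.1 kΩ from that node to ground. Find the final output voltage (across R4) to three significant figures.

Stage 2 presents R3+R4 = 51100 Ω as a load on stage 1's tap.
Stage 1's lower leg becomes R2‖(R3+R4) = 268.6 Ω, so V_mid = 24.1 × 268.6/3569 = 1.814 V.
Stage 2 is itself unloaded: V_out = V_mid × R4/(R3+R4) = 1.814 × 18100/51100 = 0.642 V.

V_out ≈ 0.642 V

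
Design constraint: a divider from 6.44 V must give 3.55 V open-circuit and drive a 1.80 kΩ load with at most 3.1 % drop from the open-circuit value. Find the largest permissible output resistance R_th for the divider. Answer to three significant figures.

Loading drop = R_th/(R_th + R_L) ≤ 0.0310, so R_th ≤ R_L · ε/(1−ε) = 1.80 kΩ × 0.0310/0.9690 = 57.6 Ω.
(Any R1, R2 with R2/(R1+R2) = 0.551 and R1‖R2 ≤ 57.6 Ω will meet the spec.)

R_th ≤ 57.6 Ω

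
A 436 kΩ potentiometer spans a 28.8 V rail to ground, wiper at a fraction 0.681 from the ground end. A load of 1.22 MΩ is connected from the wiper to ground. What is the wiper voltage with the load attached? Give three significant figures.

The wiper splits the pot into (1−α)R = 139.1 kΩ above and αR = 296.9 kΩ below.
Lower section ‖ load = 238.8 kΩ.
V_wiper = 28.8 × 238.8/(139.1 + 238.8) = 18.2 V.

V ≈ 18.2 V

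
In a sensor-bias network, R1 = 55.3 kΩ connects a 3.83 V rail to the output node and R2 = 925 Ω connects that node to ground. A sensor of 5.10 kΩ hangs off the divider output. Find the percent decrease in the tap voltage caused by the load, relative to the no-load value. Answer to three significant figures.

Unloaded V = 3.83 × 925/56220 = 0.06301 V.
Loaded: R2‖R_L = 783.0 Ω, giving V = 3.83 × 783.0/56080 = 0.05347 V.
Drop = (0.06301 − 0.05347) / 0.06301 = 15.1 %.

15.1 %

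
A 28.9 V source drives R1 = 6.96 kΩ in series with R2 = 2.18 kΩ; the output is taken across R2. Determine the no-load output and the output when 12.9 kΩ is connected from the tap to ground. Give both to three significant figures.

Unloaded: 6.89 V; loaded: 6.11 V

Open-circuit: V = 28.9 × 2.18/(6.96 + 2.18) = 6.89 V.
With the load, R2 becomes R2‖R_L = 1.865 kΩ, so V = 28.9 × 1.865/8.825 = 6.11 V.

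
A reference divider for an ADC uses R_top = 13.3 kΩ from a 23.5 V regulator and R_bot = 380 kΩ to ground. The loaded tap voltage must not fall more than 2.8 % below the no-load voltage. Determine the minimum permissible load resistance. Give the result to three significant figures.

R_L(min) ≈ 446 kΩ

Output resistance R_th = R_top‖R_bot = (13.3 × 380)/393.3 = 12.85 kΩ.
The fractional drop is R_th/(R_th + R_L); requiring this ≤ 0.0280 gives R_L ≥ R_th(1/0.0280 − 1) = 12.85 × 34.71 = 446 kΩ.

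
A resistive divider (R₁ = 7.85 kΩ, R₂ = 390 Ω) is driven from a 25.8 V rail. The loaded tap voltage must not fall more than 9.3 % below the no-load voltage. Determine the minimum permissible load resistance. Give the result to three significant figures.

R_L(min) ≈ 3.62 kΩ

Output resistance R_th = R₁‖R₂ = (7850 × 390)/8240 = 371.5 Ω.
The fractional drop is R_th/(R_th + R_L); requiring this ≤ 0.0930 gives R_L ≥ R_th(1/0.0930 − 1) = 371.5 × 9.753 = 3.62 kΩ.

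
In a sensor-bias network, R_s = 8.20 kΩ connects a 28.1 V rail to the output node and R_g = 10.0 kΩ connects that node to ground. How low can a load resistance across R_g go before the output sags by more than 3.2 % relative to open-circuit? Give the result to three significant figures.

R_L(min) ≈ 136 kΩ

Output resistance R_th = R_s‖R_g = (8.20 × 10.0)/18.20 = 4.505 kΩ.
The fractional drop is R_th/(R_th + R_L); requiring this ≤ 0.0320 gives R_L ≥ R_th(1/0.0320 − 1) = 4.505 × 30.25 = 136 kΩ.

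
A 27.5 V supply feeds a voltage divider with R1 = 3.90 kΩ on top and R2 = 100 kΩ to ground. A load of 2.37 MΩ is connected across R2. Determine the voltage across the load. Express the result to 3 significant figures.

The load sits in parallel with R2: R2‖R_L = (100 × 2370) / (100 + 2370) = 95.95 kΩ.
V_out = 27.5 × 95.95 / (3.90 + 95.95) = 27.5 × 95.95/99.85 = 26.4 V.

V_out ≈ 26.4 V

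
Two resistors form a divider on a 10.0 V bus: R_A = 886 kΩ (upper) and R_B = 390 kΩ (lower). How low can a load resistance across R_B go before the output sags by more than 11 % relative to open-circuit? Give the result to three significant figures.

R_L(min) ≈ 2.19 MΩ

Output resistance R_th = R_A‖R_B = (886 × 390)/1276 = 270.8 kΩ.
The fractional drop is R_th/(R_th + R_L); requiring this ≤ 0.110 gives R_L ≥ R_th(1/0.110 − 1) = 270.8 × 8.091 = 2.19 MΩ.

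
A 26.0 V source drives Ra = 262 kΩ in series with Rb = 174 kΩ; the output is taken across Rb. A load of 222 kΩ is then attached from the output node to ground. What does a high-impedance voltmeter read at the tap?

V_out ≈ 7.05 V

The load sits in parallel with Rb: Rb‖R_L = (174 × 222) / (174 + 222) = 97.55 kΩ.
V_out = 26.0 × 97.55 / (262 + 97.55) = 26.0 × 97.55/359.5 = 7.05 V.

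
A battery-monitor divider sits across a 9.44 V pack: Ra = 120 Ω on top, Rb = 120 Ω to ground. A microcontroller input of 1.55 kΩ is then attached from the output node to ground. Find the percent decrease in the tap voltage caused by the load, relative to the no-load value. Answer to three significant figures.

The divider's output (Thévenin) resistance is Ra‖Rb = 60.00 Ω.
Fractional drop under load = R_th/(R_th + R_L) = 60.00 / (60.00 + 1550) = 0.03727.
So the output falls by 3.73 %.

3.73 %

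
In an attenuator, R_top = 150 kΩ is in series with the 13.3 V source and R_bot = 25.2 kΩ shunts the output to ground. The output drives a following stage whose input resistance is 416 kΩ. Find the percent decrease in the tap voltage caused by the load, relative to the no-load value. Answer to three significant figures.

The divider's output (Thévenin) resistance is R_top‖R_bot = 21.58 kΩ.
Fractional drop under load = R_th/(R_th + R_L) = 21.58 / (21.58 + 416) = 0.04931.
So the output falls by 4.93 %.

4.93 %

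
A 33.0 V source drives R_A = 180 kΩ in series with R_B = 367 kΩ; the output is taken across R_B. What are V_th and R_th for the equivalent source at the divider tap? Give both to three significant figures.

V_th is the open-circuit tap voltage: 33.0 × 367/(180 + 367) = 22.1 V.
With the supply zeroed, R_A and R_B appear in parallel from the tap: R_th = R_A‖R_B = (180 × 367)/547.0 = 121 kΩ.

V_th = 22.1 V, R_th = 121 kΩ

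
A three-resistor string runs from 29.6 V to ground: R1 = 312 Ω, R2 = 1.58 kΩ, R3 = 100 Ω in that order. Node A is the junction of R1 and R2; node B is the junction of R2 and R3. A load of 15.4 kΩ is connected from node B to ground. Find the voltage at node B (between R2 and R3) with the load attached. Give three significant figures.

V ≈ 1.48 V

At node B, R3 is in parallel with the load: R3‖R_L = 99.35 Ω.
Below node A the resistance is R2 + (R3‖R_L) = 1679 Ω, so V_A = 29.6 × 1679/1991 = 24.96 V.
Then V_B = V_A × (R3‖R_L)/(R2 + R3‖R_L) = 24.96 × 99.35/1679 = 1.48 V.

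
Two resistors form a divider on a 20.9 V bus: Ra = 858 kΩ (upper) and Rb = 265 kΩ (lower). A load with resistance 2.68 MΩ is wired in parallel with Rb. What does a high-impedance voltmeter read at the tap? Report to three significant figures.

V_out ≈ 4.59 V

The load sits in parallel with Rb: Rb‖R_L = (265 × 2680) / (265 + 2680) = 241.2 kΩ.
V_out = 20.9 × 241.2 / (858 + 241.2) = 20.9 × 241.2/1099 = 4.59 V.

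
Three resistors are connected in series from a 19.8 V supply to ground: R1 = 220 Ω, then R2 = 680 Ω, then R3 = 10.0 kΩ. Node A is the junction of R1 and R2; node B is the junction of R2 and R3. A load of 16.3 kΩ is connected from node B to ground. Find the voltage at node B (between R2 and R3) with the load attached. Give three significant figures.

V ≈ 17.3 V

At node B, R3 is in parallel with the load: R3‖R_L = 6198 Ω.
Below node A the resistance is R2 + (R3‖R_L) = 6878 Ω, so V_A = 19.8 × 6878/7098 = 19.19 V.
Then V_B = V_A × (R3‖R_L)/(R2 + R3‖R_L) = 19.19 × 6198/6878 = 17.3 V.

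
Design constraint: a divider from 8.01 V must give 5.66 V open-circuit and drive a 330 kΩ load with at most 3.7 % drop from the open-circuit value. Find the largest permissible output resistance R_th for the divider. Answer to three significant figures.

Loading drop = R_th/(R_th + R_L) ≤ 0.0370, so R_th ≤ R_L · ε/(1−ε) = 330 kΩ × 0.0370/0.9630 = 12.7 kΩ.
(Any R1, R2 with R2/(R1+R2) = 0.707 and R1‖R2 ≤ 12.7 kΩ will meet the spec.)

R_th ≤ 12.7 kΩ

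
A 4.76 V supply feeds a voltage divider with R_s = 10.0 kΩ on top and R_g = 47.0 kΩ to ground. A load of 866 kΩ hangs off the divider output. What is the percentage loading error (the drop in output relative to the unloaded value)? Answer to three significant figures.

0.943 %

The divider's output (Thévenin) resistance is R_s‖R_g = 8.246 kΩ.
Fractional drop under load = R_th/(R_th + R_L) = 8.246 / (8.246 + 866) = 0.009432.
So the output falls by 0.943 %.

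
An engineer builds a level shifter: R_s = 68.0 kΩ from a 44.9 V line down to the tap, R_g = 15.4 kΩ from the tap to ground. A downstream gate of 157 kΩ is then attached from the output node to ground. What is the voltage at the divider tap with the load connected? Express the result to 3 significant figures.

V_out ≈ 7.68 V

The load sits in parallel with R_g: R_g‖R_L = (15.4 × 157) / (15.4 + 157) = 14.02 kΩ.
V_out = 44.9 × 14.02 / (68.0 + 14.02) = 44.9 × 14.02/82.02 = 7.68 V.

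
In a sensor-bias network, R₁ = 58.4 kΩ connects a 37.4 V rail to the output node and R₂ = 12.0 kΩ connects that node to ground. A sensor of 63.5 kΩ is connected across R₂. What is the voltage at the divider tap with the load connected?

The load sits in parallel with R₂: R₂‖R_L = (12.0 × 63.5) / (12.0 + 63.5) = 10.09 kΩ.
V_out = 37.4 × 10.09 / (58.4 + 10.09) = 37.4 × 10.09/68.49 = 5.51 V.
(Unloaded it would have been 6.38 V.)

V_out ≈ 5.51 V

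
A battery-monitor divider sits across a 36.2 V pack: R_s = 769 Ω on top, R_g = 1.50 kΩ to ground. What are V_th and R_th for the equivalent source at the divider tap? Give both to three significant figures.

V_th = 23.9 V, R_th = 508 Ω

V_th is the open-circuit tap voltage: 36.2 × 1500/(769 + 1500) = 23.9 V.
With the supply zeroed, R_s and R_g appear in parallel from the tap: R_th = R_s‖R_g = (769 × 1500)/2269 = 508 Ω.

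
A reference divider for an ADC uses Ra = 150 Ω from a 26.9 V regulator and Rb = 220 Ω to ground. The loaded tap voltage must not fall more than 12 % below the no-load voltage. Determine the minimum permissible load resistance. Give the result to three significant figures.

Output resistance R_th = Ra‖Rb = (150 × 220)/370.0 = 89.19 Ω.
The fractional drop is R_th/(R_th + R_L); requiring this ≤ 0.120 gives R_L ≥ R_th(1/0.120 − 1) = 89.19 × 7.333 = 654 Ω.

R_L(min) ≈ 654 Ω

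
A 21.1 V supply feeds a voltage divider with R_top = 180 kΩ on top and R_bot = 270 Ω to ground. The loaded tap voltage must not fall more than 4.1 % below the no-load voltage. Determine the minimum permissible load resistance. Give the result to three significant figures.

R_L(min) ≈ 6.31 kΩ

Output resistance R_th = R_top‖R_bot = (180000 × 270)/180300 = 269.6 Ω.
The fractional drop is R_th/(R_th + R_L); requiring this ≤ 0.0410 gives R_L ≥ R_th(1/0.0410 − 1) = 269.6 × 23.39 = 6.31 kΩ.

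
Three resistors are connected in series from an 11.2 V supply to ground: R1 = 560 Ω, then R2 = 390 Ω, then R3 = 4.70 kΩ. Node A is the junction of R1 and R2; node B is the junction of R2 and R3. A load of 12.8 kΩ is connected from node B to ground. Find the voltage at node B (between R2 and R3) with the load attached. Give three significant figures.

At node B, R3 is in parallel with the load: R3‖R_L = 3438 Ω.
Below node A the resistance is R2 + (R3‖R_L) = 3828 Ω, so V_A = 11.2 × 3828/4388 = 9.771 V.
Then V_B = V_A × (R3‖R_L)/(R2 + R3‖R_L) = 9.771 × 3438/3828 = 8.78 V.

V ≈ 8.78 V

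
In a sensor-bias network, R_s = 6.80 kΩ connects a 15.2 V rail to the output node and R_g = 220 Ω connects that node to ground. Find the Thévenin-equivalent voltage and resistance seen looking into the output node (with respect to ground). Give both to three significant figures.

V_th = 0.476 V, R_th = 213 Ω

V_th is the open-circuit tap voltage: 15.2 × 220/(6800 + 220) = 0.476 V.
With the supply zeroed, R_s and R_g appear in parallel from the tap: R_th = R_s‖R_g = (6800 × 220)/7020 = 213 Ω.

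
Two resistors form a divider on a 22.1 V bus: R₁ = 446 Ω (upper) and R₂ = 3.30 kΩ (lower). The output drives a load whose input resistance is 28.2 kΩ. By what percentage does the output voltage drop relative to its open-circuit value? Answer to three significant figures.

The divider's output (Thévenin) resistance is R₁‖R₂ = 392.9 Ω.
Fractional drop under load = R_th/(R_th + R_L) = 392.9 / (392.9 + 28200) = 0.01374.
So the output falls by 1.37 %.

1.37 %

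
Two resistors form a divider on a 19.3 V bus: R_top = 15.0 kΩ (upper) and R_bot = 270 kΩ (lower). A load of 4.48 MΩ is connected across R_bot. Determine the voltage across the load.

The load sits in parallel with R_bot: R_bot‖R_L = (270 × 4480) / (270 + 4480) = 254.7 kΩ.
V_out = 19.3 × 254.7 / (15.0 + 254.7) = 19.3 × 254.7/269.7 = 18.2 V.

V_out ≈ 18.2 V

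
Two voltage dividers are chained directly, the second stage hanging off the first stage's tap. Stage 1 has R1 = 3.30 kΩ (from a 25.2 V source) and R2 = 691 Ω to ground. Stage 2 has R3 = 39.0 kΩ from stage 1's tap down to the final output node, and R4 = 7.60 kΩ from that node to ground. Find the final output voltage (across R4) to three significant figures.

V_out ≈ 0.703 V

Stage 2 presents R3+R4 = 46600 Ω as a load on stage 1's tap.
Stage 1's lower leg becomes R2‖(R3+R4) = 680.9 Ω, so V_mid = 25.2 × 680.9/3981 = 4.310 V.
Stage 2 is itself unloaded: V_out = V_mid × R4/(R3+R4) = 4.310 × 7600/46600 = 0.703 V.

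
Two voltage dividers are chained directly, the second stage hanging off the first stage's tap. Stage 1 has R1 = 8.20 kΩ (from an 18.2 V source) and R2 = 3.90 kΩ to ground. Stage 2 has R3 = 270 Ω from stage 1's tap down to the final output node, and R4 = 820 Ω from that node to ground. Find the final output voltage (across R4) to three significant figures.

Stage 2 presents R3+R4 = 1090 Ω as a load on stage 1's tap.
Stage 1's lower leg becomes R2‖(R3+R4) = 851.9 Ω, so V_mid = 18.2 × 851.9/9052 = 1.713 V.
Stage 2 is itself unloaded: V_out = V_mid × R4/(R3+R4) = 1.713 × 820/1090 = 1.29 V.

V_out ≈ 1.29 V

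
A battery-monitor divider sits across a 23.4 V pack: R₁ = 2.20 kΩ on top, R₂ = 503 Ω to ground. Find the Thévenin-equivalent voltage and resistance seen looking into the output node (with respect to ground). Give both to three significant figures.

V_th is the open-circuit tap voltage: 23.4 × 503/(2200 + 503) = 4.35 V.
With the supply zeroed, R₁ and R₂ appear in parallel from the tap: R_th = R₁‖R₂ = (2200 × 503)/2703 = 409 Ω.

V_th = 4.35 V, R_th = 409 Ω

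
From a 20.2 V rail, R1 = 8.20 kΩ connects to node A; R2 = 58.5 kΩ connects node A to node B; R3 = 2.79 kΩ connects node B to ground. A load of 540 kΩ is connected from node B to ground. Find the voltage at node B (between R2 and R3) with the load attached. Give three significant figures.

At node B, R3 is in parallel with the load: R3‖R_L = 2.776 kΩ.
Below node A the resistance is R2 + (R3‖R_L) = 61.28 kΩ, so V_A = 20.2 × 61.28/69.48 = 17.82 V.
Then V_B = V_A × (R3‖R_L)/(R2 + R3‖R_L) = 17.82 × 2.776/61.28 = 0.807 V.

V ≈ 0.807 V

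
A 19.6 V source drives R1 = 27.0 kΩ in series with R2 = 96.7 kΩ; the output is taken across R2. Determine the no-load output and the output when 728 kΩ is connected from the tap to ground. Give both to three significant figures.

Unloaded: 15.3 V; loaded: 14.9 V

Open-circuit: V = 19.6 × 96.7/(27.0 + 96.7) = 15.3 V.
With the load, R2 becomes R2‖R_L = 85.36 kΩ, so V = 19.6 × 85.36/112.4 = 14.9 V.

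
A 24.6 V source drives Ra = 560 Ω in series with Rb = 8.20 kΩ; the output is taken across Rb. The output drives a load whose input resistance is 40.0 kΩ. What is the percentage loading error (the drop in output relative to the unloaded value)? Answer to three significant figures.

1.29 %

The divider's output (Thévenin) resistance is Ra‖Rb = 524.2 Ω.
Fractional drop under load = R_th/(R_th + R_L) = 524.2 / (524.2 + 40000) = 0.01294.
So the output falls by 1.29 %.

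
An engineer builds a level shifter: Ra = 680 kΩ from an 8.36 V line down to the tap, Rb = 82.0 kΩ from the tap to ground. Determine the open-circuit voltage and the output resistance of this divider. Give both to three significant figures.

V_th is the open-circuit tap voltage: 8.36 × 82.0/(680 + 82.0) = 0.900 V.
With the supply zeroed, Ra and Rb appear in parallel from the tap: R_th = Ra‖Rb = (680 × 82.0)/762.0 = 73.2 kΩ.

V_th = 0.900 V, R_th = 73.2 kΩ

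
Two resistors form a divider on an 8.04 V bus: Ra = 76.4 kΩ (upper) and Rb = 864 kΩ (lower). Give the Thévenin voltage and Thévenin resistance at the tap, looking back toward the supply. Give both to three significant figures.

V_th is the open-circuit tap voltage: 8.04 × 864/(76.4 + 864) = 7.39 V.
With the supply zeroed, Ra and Rb appear in parallel from the tap: R_th = Ra‖Rb = (76.4 × 864)/940.4 = 70.2 kΩ.

V_th = 7.39 V, R_th = 70.2 kΩ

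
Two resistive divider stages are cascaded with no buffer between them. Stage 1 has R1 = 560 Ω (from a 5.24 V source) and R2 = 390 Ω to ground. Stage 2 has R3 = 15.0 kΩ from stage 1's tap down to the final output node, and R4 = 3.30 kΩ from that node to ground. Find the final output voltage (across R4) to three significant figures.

V_out ≈ 0.383 V

Stage 2 presents R3+R4 = 18300 Ω as a load on stage 1's tap.
Stage 1's lower leg becomes R2‖(R3+R4) = 381.9 Ω, so V_mid = 5.24 × 381.9/941.9 = 2.124 V.
Stage 2 is itself unloaded: V_out = V_mid × R4/(R3+R4) = 2.124 × 3300/18300 = 0.383 V.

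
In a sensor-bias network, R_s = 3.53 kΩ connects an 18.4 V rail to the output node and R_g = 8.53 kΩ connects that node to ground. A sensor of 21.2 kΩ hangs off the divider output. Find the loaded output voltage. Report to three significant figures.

The load sits in parallel with R_g: R_g‖R_L = (8.53 × 21.2) / (8.53 + 21.2) = 6.083 kΩ.
V_out = 18.4 × 6.083 / (3.53 + 6.083) = 18.4 × 6.083/9.613 = 11.6 V.
(Unloaded it would have been 13.0 V.)

V_out ≈ 11.6 V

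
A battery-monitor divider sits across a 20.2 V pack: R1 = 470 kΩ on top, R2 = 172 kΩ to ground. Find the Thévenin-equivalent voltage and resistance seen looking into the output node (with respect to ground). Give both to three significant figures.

V_th is the open-circuit tap voltage: 20.2 × 172/(470 + 172) = 5.41 V.
With the supply zeroed, R1 and R2 appear in parallel from the tap: R_th = R1‖R2 = (470 × 172)/642.0 = 126 kΩ.

V_th = 5.41 V, R_th = 126 kΩ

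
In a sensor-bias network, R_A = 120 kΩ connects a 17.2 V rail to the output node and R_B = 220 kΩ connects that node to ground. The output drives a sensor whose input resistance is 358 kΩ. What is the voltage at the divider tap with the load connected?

V_out ≈ 9.15 V

The load sits in parallel with R_B: R_B‖R_L = (220 × 358) / (220 + 358) = 136.3 kΩ.
V_out = 17.2 × 136.3 / (120 + 136.3) = 17.2 × 136.3/256.3 = 9.15 V.
(Unloaded it would have been 11.1 V.)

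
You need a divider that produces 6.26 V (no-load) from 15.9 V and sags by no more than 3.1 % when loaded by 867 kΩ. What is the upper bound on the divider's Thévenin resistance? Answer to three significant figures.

Loading drop = R_th/(R_th + R_L) ≤ 0.0310, so R_th ≤ R_L · ε/(1−ε) = 867 kΩ × 0.0310/0.9690 = 27.7 kΩ.

R_th ≤ 27.7 kΩ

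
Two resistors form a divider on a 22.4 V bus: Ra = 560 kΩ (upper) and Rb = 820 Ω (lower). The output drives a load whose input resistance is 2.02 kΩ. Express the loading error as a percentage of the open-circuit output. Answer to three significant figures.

28.8 %

Unloaded V = 22.4 × 820/560800 = 0.03275 V.
Loaded: Rb‖R_L = 583.2 Ω, giving V = 22.4 × 583.2/560600 = 0.02331 V.
Drop = (0.03275 − 0.02331) / 0.03275 = 28.8 %.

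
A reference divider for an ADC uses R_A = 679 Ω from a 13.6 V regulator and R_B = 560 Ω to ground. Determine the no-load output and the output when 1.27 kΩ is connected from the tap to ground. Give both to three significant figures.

Unloaded: 6.15 V; loaded: 4.95 V

Open-circuit: V = 13.6 × 560/(679 + 560) = 6.15 V.
With the load, R_B becomes R_B‖R_L = 388.6 Ω, so V = 13.6 × 388.6/1068 = 4.95 V.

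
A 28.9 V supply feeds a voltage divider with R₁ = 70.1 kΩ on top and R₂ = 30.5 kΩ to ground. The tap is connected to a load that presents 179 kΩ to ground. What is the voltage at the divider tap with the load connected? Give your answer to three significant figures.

V_out ≈ 7.83 V

The load sits in parallel with R₂: R₂‖R_L = (30.5 × 179) / (30.5 + 179) = 26.06 kΩ.
V_out = 28.9 × 26.06 / (70.1 + 26.06) = 28.9 × 26.06/96.16 = 7.83 V.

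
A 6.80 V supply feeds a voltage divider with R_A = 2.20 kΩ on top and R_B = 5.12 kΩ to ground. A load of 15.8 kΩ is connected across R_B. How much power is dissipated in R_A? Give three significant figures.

P ≈ 2.76 mW

Total resistance from the source is R_A + (R_B‖R_L) = 6.067 kΩ, so I = 6.80/6.067 kΩ = 1.121 mA.
P = I²·R_A = (1.121 mA)² × 2.20 kΩ = 2.76 mW.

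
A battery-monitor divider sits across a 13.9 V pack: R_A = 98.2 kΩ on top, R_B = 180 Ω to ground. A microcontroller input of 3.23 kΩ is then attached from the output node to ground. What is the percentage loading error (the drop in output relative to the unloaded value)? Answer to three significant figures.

The divider's output (Thévenin) resistance is R_A‖R_B = 179.7 Ω.
Fractional drop under load = R_th/(R_th + R_L) = 179.7 / (179.7 + 3230) = 0.05269.
So the output falls by 5.27 %.

5.27 %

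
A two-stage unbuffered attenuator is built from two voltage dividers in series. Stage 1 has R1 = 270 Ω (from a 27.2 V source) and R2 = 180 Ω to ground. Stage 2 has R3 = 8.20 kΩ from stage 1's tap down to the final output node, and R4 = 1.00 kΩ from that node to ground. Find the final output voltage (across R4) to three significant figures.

V_out ≈ 1.17 V

Stage 2 presents R3+R4 = 9200 Ω as a load on stage 1's tap.
Stage 1's lower leg becomes R2‖(R3+R4) = 176.5 Ω, so V_mid = 27.2 × 176.5/446.5 = 10.75 V.
Stage 2 is itself unloaded: V_out = V_mid × R4/(R3+R4) = 10.75 × 1000/9200 = 1.17 V.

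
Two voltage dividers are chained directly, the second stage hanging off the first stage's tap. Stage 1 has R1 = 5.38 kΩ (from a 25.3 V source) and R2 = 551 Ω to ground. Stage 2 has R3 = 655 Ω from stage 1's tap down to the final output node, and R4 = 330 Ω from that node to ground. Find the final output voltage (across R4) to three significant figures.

V_out ≈ 0.522 V

Stage 2 presents R3+R4 = 985.0 Ω as a load on stage 1's tap.
Stage 1's lower leg becomes R2‖(R3+R4) = 353.3 Ω, so V_mid = 25.3 × 353.3/5733 = 1.559 V.
Stage 2 is itself unloaded: V_out = V_mid × R4/(R3+R4) = 1.559 × 330/985.0 = 0.522 V.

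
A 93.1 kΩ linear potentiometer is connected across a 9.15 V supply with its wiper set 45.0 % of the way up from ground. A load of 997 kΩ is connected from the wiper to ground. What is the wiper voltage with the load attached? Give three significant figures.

The wiper splits the pot into (1−α)R = 51.21 kΩ above and αR = 41.90 kΩ below.
Lower section ‖ load = 40.21 kΩ.
V_wiper = 9.15 × 40.21/(51.21 + 40.21) = 4.02 V.

V ≈ 4.02 V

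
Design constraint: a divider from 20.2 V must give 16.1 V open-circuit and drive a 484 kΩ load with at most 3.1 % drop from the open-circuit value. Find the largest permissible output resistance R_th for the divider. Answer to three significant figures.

Loading drop = R_th/(R_th + R_L) ≤ 0.0310, so R_th ≤ R_L · ε/(1−ε) = 484 kΩ × 0.0310/0.9690 = 15.5 kΩ.
(Any R1, R2 with R2/(R1+R2) = 0.797 and R1‖R2 ≤ 15.5 kΩ will meet the spec.)

R_th ≤ 15.5 kΩ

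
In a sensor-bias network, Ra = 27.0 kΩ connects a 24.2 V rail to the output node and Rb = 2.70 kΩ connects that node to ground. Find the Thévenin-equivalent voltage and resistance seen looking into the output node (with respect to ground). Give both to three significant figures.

V_th is the open-circuit tap voltage: 24.2 × 2.70/(27.0 + 2.70) = 2.20 V.
With the supply zeroed, Ra and Rb appear in parallel from the tap: R_th = Ra‖Rb = (27.0 × 2.70)/29.70 = 2.45 kΩ.

V_th = 2.20 V, R_th = 2.45 kΩ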